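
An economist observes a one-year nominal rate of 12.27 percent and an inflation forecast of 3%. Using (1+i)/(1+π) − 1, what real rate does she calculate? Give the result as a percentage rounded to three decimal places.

1 + r = 1.12270 / 1.03000 = 1.090000
r = 1.090000 − 1 = 9.0000%, i.e. 9.000%.

9.000%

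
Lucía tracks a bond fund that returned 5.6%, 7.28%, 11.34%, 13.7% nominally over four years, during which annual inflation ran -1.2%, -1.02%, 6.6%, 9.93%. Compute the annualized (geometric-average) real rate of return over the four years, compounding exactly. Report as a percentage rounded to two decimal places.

Nominal growth factor = 1.0560 × 1.0728 × 1.1134 × 1.1370 = 1.43414930
Price-level growth factor = 0.9880 × 0.9898 × 1.0660 × 1.0993 = 1.14598208
Real growth factor = 1.43414930 / 1.14598208 = 1.25145875
Annualized real rate = 1.25145875^(1/4) − 1 = 5.7680% → 5.77%.

5.77%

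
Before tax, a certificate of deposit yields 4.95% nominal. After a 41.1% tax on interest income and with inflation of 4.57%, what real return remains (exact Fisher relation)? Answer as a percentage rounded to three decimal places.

-1.582%

After-tax nominal return = 4.95% × (1 − 0.411) = 2.91555%.
1 + r = 1.0291555 / 1.04570 = 0.984179
After-tax real rate = 0.984179 − 1 → -1.582%.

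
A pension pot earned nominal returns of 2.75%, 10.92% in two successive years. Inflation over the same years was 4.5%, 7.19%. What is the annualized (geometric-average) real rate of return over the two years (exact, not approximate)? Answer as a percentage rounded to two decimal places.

0.87%

Nominal growth factor = 1.0275 × 1.1092 = 1.13970300
Price-level growth factor = 1.0450 × 1.0719 = 1.12013550
Real growth factor = 1.13970300 / 1.12013550 = 1.01746887
Annualized real rate = 1.01746887^(1/2) − 1 = 0.8697% → 0.87%.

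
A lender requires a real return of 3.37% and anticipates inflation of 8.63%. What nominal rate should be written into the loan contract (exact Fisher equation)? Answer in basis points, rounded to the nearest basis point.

1229 basis points

(1 + i) = (1 + r)(1 + π) = 1.03370 × 1.08630 = 1.12290831
i = 1.12290831 − 1, so the required nominal rate is 1229 basis points.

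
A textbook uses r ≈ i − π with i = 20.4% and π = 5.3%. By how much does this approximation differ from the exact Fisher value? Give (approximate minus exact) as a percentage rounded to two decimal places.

Approximate: r ≈ 20.400% − 5.300% = 15.1000%
Exact: (1 + 0.2040)/(1 + 0.0530) − 1 = 14.3400%
Error = 15.1000% − 14.3400% = 0.7600% → 0.76%.

0.76%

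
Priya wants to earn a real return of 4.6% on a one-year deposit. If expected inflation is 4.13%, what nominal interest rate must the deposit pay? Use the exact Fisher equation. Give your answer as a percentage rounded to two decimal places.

(1 + i) = (1 + r)(1 + π) = 1.04600 × 1.04130 = 1.0891998
i = 1.0891998 − 1, so the required nominal rate is 8.92%.

8.92%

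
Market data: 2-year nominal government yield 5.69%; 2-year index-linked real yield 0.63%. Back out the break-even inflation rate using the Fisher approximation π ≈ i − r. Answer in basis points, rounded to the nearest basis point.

506 basis points

π ≈ i − r = 5.69% − 0.63% → 506 basis points.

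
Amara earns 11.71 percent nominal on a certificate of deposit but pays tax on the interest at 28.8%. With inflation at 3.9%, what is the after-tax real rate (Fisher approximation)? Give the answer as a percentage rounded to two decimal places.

4.44%

After-tax nominal return = 11.71% × (1 − 0.288) = 8.33752%.
r ≈ 8.33752% − 3.9% → 4.44%.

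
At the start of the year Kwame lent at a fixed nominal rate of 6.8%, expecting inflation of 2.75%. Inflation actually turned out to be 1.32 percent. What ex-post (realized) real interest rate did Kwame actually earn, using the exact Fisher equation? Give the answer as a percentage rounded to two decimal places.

5.41%

Ex-post: (1 + 0.0680)/(1 + 0.0132) − 1 = 5.4086%
So the realized real rate is 5.41%.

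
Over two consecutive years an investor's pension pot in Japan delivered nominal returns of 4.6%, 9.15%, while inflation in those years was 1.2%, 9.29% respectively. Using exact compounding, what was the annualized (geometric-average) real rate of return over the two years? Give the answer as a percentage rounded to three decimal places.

1.601%

Nominal growth factor = 1.0460 × 1.0915 = 1.14170900
Price-level growth factor = 1.0120 × 1.0929 = 1.10601480
Real growth factor = 1.14170900 / 1.10601480 = 1.03227281
Annualized real rate = 1.03227281^(1/2) − 1 = 1.6008% → 1.601%.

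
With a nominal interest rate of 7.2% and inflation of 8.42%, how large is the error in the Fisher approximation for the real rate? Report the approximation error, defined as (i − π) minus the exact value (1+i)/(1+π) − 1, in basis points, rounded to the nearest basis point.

Approximate: r ≈ 7.200% − 8.420% = -1.2200%
Exact: (1 + 0.0720)/(1 + 0.0842) − 1 = -1.1253%
Error = -1.2200% − (-1.1253%) = -0.0947% → -9 basis points.

-9 basis points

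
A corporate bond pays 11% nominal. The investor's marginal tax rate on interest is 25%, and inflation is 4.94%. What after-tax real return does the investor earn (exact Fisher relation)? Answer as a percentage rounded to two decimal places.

3.15%

After-tax nominal return = 11% × (1 − 0.25) = 8.2500%.
1 + r = 1.08250 / 1.04940 = 1.031542
After-tax real rate = 1.031542 − 1 → 3.15%.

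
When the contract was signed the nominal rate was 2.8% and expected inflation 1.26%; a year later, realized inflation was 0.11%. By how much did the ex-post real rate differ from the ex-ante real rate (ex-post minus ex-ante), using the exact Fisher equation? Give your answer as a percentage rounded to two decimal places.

1.17%

Ex-ante: (1 + 0.0280)/(1 + 0.0126) − 1 = 1.5208%
Ex-post: (1 + 0.0280)/(1 + 0.0011) − 1 = 2.6870%
Difference (ex-post − ex-ante) = 1.1662% → 1.17%.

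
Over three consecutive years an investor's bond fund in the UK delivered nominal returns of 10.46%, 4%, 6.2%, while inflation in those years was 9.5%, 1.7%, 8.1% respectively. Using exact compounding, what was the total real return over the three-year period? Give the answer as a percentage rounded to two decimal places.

Compound the nominal returns: 1.1046 × 1.0400 × 1.0620 = 1.2200086.
Compound inflation: 1.0950 × 1.0170 × 1.0810 = 1.2038178.
Deflate: 1.2200086 / 1.2038178 = 1.0134495.
Total real return = 1.0134495 − 1 → 1.34%.

1.34%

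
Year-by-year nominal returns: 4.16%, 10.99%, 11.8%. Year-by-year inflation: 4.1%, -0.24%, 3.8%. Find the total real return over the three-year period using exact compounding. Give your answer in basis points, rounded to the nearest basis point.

Nominal growth factor = 1.0416 × 1.1099 × 1.1180 = 1.292488
Price-level growth factor = 1.0410 × 0.9976 × 1.0380 = 1.077965
Real growth factor = 1.292488 / 1.077965 = 1.199008
Total real return = 1.199008 − 1 → 1990 basis points.

1990 basis points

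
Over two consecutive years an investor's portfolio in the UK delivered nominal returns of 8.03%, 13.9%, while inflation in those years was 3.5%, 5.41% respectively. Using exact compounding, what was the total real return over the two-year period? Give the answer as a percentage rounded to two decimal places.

Nominal growth factor = 1.0803 × 1.1390 = 1.230462
Price-level growth factor = 1.0350 × 1.0541 = 1.090994
Real growth factor = 1.230462 / 1.090994 = 1.127836
Total real return = 1.127836 − 1 → 12.78%.

12.78%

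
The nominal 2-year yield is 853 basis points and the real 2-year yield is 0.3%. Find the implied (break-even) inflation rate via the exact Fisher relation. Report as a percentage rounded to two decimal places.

8.21%

(1 + π) = (1 + i)/(1 + r) = 1.08530 / 1.00300 = 1.082054
Break-even inflation = 1.082054 − 1 → 8.21%.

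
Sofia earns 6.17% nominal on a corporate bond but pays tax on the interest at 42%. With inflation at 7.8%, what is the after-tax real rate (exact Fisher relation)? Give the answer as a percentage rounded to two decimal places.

-3.92%

After-tax nominal return = 6.17% × (1 − 0.42) = 3.5786%.
1 + r = 1.035786 / 1.07800 = 0.960840
After-tax real rate = 0.960840 − 1 → -3.92%.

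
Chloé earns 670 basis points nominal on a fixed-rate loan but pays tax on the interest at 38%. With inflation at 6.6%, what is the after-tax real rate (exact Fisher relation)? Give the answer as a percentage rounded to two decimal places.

After-tax nominal return = 6.7% × (1 − 0.38) = 4.1540%.
1 + r = 1.04154 / 1.06600 = 0.977054
After-tax real rate = 0.977054 − 1 → -2.29%.

-2.29%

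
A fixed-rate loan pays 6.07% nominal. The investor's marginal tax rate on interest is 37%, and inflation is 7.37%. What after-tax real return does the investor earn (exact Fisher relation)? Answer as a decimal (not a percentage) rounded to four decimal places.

After-tax nominal return = 6.07% × (1 − 0.37) = 3.8241%.
1 + r = 1.038241 / 1.07370 = 0.966975
After-tax real rate = 0.966975 − 1 → -0.0330.

-0.0330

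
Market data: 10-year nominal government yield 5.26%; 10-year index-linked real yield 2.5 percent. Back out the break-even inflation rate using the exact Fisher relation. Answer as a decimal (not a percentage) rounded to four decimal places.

0.0269

(1 + π) = (1 + i)/(1 + r) = 1.05260 / 1.02500 = 1.026927
Break-even inflation = 1.026927 − 1 → 0.0269.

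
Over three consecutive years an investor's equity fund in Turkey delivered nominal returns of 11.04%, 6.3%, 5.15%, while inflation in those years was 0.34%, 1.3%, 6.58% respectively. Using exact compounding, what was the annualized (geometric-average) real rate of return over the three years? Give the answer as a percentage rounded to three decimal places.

Nominal growth factor = 1.1104 × 1.0630 × 1.0515 = 1.24114349
Price-level growth factor = 1.0034 × 1.0130 × 1.0658 = 1.08332623
Real growth factor = 1.24114349 / 1.08332623 = 1.14567843
Annualized real rate = 1.14567843^(1/3) − 1 = 4.6376% → 4.638%.

4.638%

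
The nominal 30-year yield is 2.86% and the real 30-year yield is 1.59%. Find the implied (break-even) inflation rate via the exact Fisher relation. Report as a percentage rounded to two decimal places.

1.25%

(1 + π) = (1 + i)/(1 + r) = 1.02860 / 1.01590 = 1.012501
Break-even inflation = 1.012501 − 1 → 1.25%.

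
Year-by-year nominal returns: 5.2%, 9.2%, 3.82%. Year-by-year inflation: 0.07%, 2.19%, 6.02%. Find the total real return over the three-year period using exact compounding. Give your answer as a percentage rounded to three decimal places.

Nominal growth factor = 1.0520 × 1.0920 × 1.0382 = 1.192668
Price-level growth factor = 1.0007 × 1.0219 × 1.0602 = 1.084177
Real growth factor = 1.192668 / 1.084177 = 1.100067
Total real return = 1.100067 − 1 → 10.007%.

10.007%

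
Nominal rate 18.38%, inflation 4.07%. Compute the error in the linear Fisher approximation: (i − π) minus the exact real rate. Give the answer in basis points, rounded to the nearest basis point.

Approximate: r ≈ 18.380% − 4.070% = 14.3100%
Exact: (1 + 0.1838)/(1 + 0.0407) − 1 = 13.7504%
Error = 14.3100% − 13.7504% = 0.5596% → 56 basis points.

56 basis points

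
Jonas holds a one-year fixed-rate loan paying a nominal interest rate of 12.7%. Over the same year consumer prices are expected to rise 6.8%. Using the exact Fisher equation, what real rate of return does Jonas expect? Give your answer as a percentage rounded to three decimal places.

5.524%

By the Fisher equation, 1 + r = (1 + i)/(1 + π).
1 + r = 1.12700 / 1.06800 = 1.055243
r = 1.055243 − 1 = 5.5243%, i.e. 5.524%.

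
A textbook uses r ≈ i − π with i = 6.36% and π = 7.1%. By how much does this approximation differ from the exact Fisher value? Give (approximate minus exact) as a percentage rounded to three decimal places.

Approximate: r ≈ 6.360% − 7.100% = -0.7400%
Exact: (1 + 0.0636)/(1 + 0.0710) − 1 = -0.6909%
Error = -0.7400% − (-0.6909%) = -0.0491% → -0.049%.

-0.049%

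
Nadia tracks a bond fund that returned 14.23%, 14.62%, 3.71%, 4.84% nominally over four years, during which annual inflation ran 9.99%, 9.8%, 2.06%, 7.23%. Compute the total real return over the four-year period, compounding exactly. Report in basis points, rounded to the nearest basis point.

771 basis points

Compound the nominal returns: 1.1423 × 1.1462 × 1.0371 × 1.0484 = 1.423601.
Compound inflation: 1.0999 × 1.0980 × 1.0206 × 1.0723 = 1.321683.
Deflate: 1.423601 / 1.321683 = 1.077112.
Total real return = 1.077112 − 1 → 771 basis points.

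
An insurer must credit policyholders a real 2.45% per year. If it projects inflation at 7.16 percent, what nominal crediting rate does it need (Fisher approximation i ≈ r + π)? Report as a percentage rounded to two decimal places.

i ≈ r + π = 2.45% + 7.16% = 9.61%.

9.61%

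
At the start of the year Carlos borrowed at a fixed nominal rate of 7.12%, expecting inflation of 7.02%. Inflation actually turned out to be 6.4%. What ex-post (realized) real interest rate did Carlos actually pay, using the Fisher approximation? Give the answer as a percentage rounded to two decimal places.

0.72%

Ex-post: 7.12% − 6.4% = 0.720%
So the realized real rate is 0.72%.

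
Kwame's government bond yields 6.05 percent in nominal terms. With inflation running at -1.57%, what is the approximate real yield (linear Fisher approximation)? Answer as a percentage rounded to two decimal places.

7.62%

r ≈ i − π = 6.05% − (-1.57%) = 7.62%.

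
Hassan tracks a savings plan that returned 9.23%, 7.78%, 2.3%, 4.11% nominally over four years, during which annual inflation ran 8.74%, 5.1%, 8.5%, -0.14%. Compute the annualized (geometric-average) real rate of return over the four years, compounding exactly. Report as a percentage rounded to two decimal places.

Compound the nominal returns: 1.0923 × 1.0778 × 1.0230 × 1.0411 = 1.25385753.
Compound inflation: 1.0874 × 1.0510 × 1.0850 × 0.9986 = 1.23826428.
Deflate: 1.25385753 / 1.23826428 = 1.01259283.
Annualized real rate = 1.01259283^(1/4) − 1 = 0.3133% → 0.31%.

0.31%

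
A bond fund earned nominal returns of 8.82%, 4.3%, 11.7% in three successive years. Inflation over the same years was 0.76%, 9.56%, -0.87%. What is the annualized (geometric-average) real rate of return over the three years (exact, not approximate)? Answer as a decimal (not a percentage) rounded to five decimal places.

Compound the nominal returns: 1.0882 × 1.0430 × 1.1170 = 1.26778673.
Compound inflation: 1.0076 × 1.0956 × 0.9913 = 1.09432240.
Deflate: 1.26778673 / 1.09432240 = 1.15851301.
Annualized real rate = 1.15851301^(1/3) − 1 = 5.0268% → 0.05027.

0.05027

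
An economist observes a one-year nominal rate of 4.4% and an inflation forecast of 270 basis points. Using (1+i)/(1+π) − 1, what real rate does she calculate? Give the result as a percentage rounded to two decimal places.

1.66%

1 + r = 1.04400 / 1.02700 = 1.016553
r = 1.016553 − 1 = 1.6553%, i.e. 1.66%.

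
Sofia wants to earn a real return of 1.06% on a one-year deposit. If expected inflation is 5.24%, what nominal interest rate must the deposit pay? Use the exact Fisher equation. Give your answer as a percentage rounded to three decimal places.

6.356%

(1 + i) = (1 + r)(1 + π) = 1.01060 × 1.05240 = 1.06355544
i = 1.06355544 − 1, so the required nominal rate is 6.356%.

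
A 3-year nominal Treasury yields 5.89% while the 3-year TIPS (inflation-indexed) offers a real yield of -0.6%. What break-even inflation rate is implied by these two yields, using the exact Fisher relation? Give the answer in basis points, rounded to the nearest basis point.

653 basis points

(1 + π) = (1 + i)/(1 + r) = 1.05890 / 0.99400 = 1.065292
Break-even inflation = 1.065292 − 1 → 653 basis points.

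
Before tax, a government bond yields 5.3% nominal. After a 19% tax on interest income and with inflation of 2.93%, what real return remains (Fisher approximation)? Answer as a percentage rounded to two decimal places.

After-tax nominal return = 5.3% × (1 − 0.19) = 4.2930%.
r ≈ 4.2930% − 2.93% → 1.36%.

1.36%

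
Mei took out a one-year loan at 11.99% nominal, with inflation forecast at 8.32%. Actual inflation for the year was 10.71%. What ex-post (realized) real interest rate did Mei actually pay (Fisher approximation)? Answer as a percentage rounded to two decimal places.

Ex-post: 11.99% − 10.71% = 1.280%
So the realized real rate is 1.28%.

1.28%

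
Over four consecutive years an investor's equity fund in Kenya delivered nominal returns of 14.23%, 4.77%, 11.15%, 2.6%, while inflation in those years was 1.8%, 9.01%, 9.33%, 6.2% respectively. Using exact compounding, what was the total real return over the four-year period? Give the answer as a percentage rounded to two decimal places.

5.92%

Compound the nominal returns: 1.1423 × 1.0477 × 1.1115 × 1.0260 = 1.364816.
Compound inflation: 1.0180 × 1.0901 × 1.0933 × 1.0620 = 1.288481.
Deflate: 1.364816 / 1.288481 = 1.059244.
Total real return = 1.059244 − 1 → 5.92%.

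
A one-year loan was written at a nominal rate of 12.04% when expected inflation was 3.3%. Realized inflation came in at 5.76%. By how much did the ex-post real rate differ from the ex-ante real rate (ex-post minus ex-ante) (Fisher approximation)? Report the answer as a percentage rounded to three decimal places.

Ex-ante: 12.04% − 3.3% = 8.740%
Ex-post: 12.04% − 5.76% = 6.280%
Difference (ex-post − ex-ante) = -2.4600% → -2.460%.

-2.460%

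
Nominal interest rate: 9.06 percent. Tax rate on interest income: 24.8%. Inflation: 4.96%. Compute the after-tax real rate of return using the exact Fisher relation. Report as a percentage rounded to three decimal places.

After-tax nominal return = 9.06% × (1 − 0.248) = 6.81312%.
1 + r = 1.0681312 / 1.04960 = 1.0176555
After-tax real rate = 1.0176555 − 1 → 1.766%.

1.766%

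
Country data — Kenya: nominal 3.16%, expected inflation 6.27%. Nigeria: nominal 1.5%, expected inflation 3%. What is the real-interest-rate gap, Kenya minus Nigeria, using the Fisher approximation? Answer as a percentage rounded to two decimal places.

-1.61%

Kenya: 3.16% − 6.27% = -3.110%
Nigeria: 1.5% − 3% = -1.500%
Differential = -1.610% → -1.61%.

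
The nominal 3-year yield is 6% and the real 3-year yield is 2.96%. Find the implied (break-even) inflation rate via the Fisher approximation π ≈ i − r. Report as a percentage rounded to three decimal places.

π ≈ i − r = 6% − 2.96% → 3.040%.

3.040%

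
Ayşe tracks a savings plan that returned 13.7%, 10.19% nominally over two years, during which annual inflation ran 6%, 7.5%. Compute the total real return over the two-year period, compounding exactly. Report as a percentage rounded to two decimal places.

Nominal growth factor = 1.1370 × 1.1019 = 1.252860
Price-level growth factor = 1.0600 × 1.0750 = 1.139500
Real growth factor = 1.252860 / 1.139500 = 1.099482
Total real return = 1.099482 − 1 → 9.95%.

9.95%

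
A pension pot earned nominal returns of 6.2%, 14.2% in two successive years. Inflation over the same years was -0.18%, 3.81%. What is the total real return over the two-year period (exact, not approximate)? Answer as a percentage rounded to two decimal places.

Nominal growth factor = 1.0620 × 1.1420 = 1.212804
Price-level growth factor = 0.9982 × 1.0381 = 1.036231
Real growth factor = 1.212804 / 1.036231 = 1.170399
Total real return = 1.170399 − 1 → 17.04%.

17.04%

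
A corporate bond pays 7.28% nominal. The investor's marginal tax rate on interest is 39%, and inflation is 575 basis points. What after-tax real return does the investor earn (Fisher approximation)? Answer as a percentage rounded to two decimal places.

After-tax nominal return = 7.28% × (1 − 0.39) = 4.4408%.
r ≈ 4.4408% − 5.75% → -1.31%.

-1.31%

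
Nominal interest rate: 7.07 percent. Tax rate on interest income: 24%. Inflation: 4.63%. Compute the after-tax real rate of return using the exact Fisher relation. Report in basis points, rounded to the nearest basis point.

71 basis points

After-tax nominal return = 7.07% × (1 − 0.24) = 5.3732%.
1 + r = 1.053732 / 1.04630 = 1.007103
After-tax real rate = 1.007103 − 1 → 71 basis points.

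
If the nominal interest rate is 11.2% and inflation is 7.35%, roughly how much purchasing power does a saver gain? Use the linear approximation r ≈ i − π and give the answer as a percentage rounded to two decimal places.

r ≈ i − π = 11.2% − 7.35% = 3.85%.

3.85%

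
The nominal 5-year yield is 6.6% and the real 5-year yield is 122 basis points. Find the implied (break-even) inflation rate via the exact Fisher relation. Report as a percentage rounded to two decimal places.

5.32%

(1 + π) = (1 + i)/(1 + r) = 1.06600 / 1.01220 = 1.053152
Break-even inflation = 1.053152 − 1 → 5.32%.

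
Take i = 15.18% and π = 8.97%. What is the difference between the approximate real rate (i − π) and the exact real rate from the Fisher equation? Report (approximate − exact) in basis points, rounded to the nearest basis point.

Approximate: r ≈ 15.180% − 8.970% = 6.2100%
Exact: (1 + 0.1518)/(1 + 0.0897) − 1 = 5.6988%
Error = 6.2100% − 5.6988% = 0.5112% → 51 basis points.

51 basis points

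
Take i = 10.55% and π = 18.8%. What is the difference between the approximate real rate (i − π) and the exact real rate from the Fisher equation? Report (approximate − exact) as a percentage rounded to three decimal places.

Approximate: r ≈ 10.550% − 18.800% = -8.2500%
Exact: (1 + 0.1055)/(1 + 0.1880) − 1 = -6.9444%
Error = -8.2500% − (-6.9444%) = -1.3056% → -1.306%.

-1.306%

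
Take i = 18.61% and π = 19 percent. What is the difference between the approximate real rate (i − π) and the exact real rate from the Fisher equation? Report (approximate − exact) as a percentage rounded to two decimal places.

Approximate: r ≈ 18.610% − 19.000% = -0.3900%
Exact: (1 + 0.1861)/(1 + 0.1900) − 1 = -0.3277%
Error = -0.3900% − (-0.3277%) = -0.0623% → -0.06%.

-0.06%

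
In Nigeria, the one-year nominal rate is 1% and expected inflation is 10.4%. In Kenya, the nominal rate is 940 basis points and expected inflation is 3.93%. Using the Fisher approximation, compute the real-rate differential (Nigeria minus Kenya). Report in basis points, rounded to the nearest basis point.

-1487 basis points

Nigeria: 1% − 10.4% = -9.400%
Kenya: 9.4% − 3.93% = 5.470%
Differential = -14.870% → -1487 basis points.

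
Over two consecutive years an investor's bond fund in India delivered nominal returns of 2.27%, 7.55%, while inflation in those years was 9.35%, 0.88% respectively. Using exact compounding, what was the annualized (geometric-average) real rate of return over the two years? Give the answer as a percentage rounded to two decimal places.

Compound the nominal returns: 1.0227 × 1.0755 = 1.09991385.
Compound inflation: 1.0935 × 1.0088 = 1.10312280.
Deflate: 1.09991385 / 1.10312280 = 0.99709103.
Annualized real rate = 0.99709103^(1/2) − 1 = -0.1456% → -0.15%.

-0.15%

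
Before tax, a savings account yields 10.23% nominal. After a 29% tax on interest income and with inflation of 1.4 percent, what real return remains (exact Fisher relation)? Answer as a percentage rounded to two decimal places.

5.78%

After-tax nominal return = 10.23% × (1 − 0.29) = 7.2633%.
1 + r = 1.072633 / 1.01400 = 1.057823
After-tax real rate = 1.057823 − 1 → 5.78%.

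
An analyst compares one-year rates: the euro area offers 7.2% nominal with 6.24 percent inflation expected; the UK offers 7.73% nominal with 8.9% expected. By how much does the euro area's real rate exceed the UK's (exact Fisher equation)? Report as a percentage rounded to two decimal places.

The euro area: (1 + 0.0720)/(1 + 0.0624) − 1 = 0.9036%
The UK: (1 + 0.0773)/(1 + 0.0890) − 1 = -1.0744%
Differential = 0.9036% − (-1.0744%) = 1.9780% → 1.98%.

1.98%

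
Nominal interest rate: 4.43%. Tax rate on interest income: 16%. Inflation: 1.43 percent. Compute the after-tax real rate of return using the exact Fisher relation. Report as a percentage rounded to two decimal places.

After-tax nominal return = 4.43% × (1 − 0.16) = 3.7212%.
1 + r = 1.037212 / 1.01430 = 1.022589
After-tax real rate = 1.022589 − 1 → 2.26%.

2.26%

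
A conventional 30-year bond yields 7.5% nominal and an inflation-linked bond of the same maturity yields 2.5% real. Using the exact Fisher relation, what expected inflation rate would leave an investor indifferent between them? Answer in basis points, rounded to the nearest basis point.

488 basis points

(1 + π) = (1 + i)/(1 + r) = 1.07500 / 1.02500 = 1.048780
Break-even inflation = 1.048780 − 1 → 488 basis points.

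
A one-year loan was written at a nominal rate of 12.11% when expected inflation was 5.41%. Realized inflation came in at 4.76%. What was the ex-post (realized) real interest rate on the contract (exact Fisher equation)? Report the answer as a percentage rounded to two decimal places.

7.02%

Ex-post: (1 + 0.1211)/(1 + 0.0476) − 1 = 7.0160%
So the realized real rate is 7.02%.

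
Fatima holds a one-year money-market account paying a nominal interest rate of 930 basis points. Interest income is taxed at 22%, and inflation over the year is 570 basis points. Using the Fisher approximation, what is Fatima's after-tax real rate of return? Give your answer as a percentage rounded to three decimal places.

After-tax nominal return = 9.3% × (1 − 0.22) = 7.2540%.
r ≈ 7.2540% − 5.7% → 1.554%.

1.554%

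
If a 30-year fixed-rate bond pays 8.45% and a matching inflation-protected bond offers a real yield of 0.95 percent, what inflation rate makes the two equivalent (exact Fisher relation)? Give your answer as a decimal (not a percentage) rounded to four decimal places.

0.0743

(1 + π) = (1 + i)/(1 + r) = 1.08450 / 1.00950 = 1.074294
Break-even inflation = 1.074294 − 1 → 0.0743.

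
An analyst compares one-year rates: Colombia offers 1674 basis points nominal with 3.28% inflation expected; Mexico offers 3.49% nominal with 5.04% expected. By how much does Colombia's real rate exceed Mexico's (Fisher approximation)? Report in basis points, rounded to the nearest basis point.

Colombia: 16.74% − 3.28% = 13.460%
Mexico: 3.49% − 5.04% = -1.550%
Differential = 15.010% → 1501 basis points.

1501 basis points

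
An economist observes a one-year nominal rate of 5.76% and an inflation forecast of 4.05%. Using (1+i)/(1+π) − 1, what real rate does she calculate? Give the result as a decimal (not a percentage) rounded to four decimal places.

By the Fisher relation, 1 + r = (1 + i)/(1 + π).
1 + r = 1.05760 / 1.04050 = 1.016434
r = 1.016434 − 1 = 1.6434%, i.e. 0.0164.

0.0164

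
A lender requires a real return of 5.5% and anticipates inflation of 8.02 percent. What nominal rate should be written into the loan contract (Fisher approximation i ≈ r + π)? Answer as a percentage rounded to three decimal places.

i ≈ r + π = 5.5% + 8.02% = 13.520%.

13.520%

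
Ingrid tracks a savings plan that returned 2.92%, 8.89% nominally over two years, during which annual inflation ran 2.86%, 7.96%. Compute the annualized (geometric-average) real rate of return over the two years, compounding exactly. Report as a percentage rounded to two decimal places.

0.46%

Compound the nominal returns: 1.0292 × 1.0889 = 1.12069588.
Compound inflation: 1.0286 × 1.0796 = 1.11047656.
Deflate: 1.12069588 / 1.11047656 = 1.00920264.
Annualized real rate = 1.00920264^(1/2) − 1 = 0.4591% → 0.46%.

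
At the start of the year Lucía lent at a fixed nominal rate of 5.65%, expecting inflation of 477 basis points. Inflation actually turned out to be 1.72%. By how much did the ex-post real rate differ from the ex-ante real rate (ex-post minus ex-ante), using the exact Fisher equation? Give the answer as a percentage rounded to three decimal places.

Ex-ante: (1 + 0.0565)/(1 + 0.0477) − 1 = 0.8399%
Ex-post: (1 + 0.0565)/(1 + 0.0172) − 1 = 3.8635%
Difference (ex-post − ex-ante) = 3.0236% → 3.024%.

3.024%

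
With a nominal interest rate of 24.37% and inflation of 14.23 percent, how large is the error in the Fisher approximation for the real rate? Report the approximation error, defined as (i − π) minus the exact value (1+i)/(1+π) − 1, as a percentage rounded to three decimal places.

Approximate: r ≈ 24.370% − 14.230% = 10.1400%
Exact: (1 + 0.2437)/(1 + 0.1423) − 1 = 8.8768%
Error = 10.1400% − 8.8768% = 1.2632% → 1.263%.

1.263%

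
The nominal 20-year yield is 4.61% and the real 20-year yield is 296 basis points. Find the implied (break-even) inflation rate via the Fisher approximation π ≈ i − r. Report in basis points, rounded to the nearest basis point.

165 basis points

π ≈ i − r = 4.61% − 2.96% → 165 basis points.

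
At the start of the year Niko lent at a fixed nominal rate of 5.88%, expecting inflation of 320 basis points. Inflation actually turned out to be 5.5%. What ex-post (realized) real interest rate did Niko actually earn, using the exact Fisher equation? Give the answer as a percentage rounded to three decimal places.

0.360%

Ex-post: (1 + 0.0588)/(1 + 0.0550) − 1 = 0.3602%
So the realized real rate is 0.360%.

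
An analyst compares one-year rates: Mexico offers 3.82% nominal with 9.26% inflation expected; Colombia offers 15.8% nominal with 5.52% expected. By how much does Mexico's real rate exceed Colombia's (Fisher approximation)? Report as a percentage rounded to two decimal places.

-15.72%

Mexico: 3.82% − 9.26% = -5.440%
Colombia: 15.8% − 5.52% = 10.280%
Differential = -15.720% → -15.72%.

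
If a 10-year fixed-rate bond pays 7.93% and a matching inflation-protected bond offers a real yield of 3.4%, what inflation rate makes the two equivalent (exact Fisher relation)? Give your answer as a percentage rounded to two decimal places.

(1 + π) = (1 + i)/(1 + r) = 1.07930 / 1.03400 = 1.043810
Break-even inflation = 1.043810 − 1 → 4.38%.

4.38%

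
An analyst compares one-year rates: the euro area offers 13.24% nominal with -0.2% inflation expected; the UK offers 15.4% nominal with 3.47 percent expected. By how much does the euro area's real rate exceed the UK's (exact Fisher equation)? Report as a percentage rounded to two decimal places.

The euro area: (1 + 0.1324)/(1 − 0.0020) − 1 = 13.4669%
The UK: (1 + 0.1540)/(1 + 0.0347) − 1 = 11.5299%
Differential = 13.4669% − 11.5299% = 1.9370% → 1.94%.

1.94%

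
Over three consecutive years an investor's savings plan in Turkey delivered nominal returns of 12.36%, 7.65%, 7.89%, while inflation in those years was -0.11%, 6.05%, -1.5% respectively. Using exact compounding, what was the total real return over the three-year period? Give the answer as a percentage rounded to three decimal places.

25.066%

Nominal growth factor = 1.1236 × 1.0765 × 1.0789 = 1.304989
Price-level growth factor = 0.9989 × 1.0605 × 0.9850 = 1.043443
Real growth factor = 1.304989 / 1.043443 = 1.250656
Total real return = 1.250656 − 1 → 25.066%.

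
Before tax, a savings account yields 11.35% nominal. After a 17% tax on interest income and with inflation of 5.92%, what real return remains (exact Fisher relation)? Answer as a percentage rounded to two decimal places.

After-tax nominal return = 11.35% × (1 − 0.17) = 9.4205%.
1 + r = 1.094205 / 1.05920 = 1.033049
After-tax real rate = 1.033049 − 1 → 3.30%.

3.30%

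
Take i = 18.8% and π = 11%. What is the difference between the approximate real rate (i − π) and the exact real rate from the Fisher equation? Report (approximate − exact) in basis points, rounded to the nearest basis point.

77 basis points

Approximate: r ≈ 18.800% − 11.000% = 7.8000%
Exact: (1 + 0.1880)/(1 + 0.1100) − 1 = 7.0270%
Error = 7.8000% − 7.0270% = 0.7730% → 77 basis points.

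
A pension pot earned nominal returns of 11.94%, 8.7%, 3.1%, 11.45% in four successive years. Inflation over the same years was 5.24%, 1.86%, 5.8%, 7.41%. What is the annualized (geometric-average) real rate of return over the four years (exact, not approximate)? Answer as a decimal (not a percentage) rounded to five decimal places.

Nominal growth factor = 1.1194 × 1.0870 × 1.0310 × 1.1145 = 1.39814941
Price-level growth factor = 1.0524 × 1.0186 × 1.0580 × 1.0741 = 1.21818962
Real growth factor = 1.39814941 / 1.21818962 = 1.14772724
Annualized real rate = 1.14772724^(1/4) − 1 = 3.5046% → 0.03505.

0.03505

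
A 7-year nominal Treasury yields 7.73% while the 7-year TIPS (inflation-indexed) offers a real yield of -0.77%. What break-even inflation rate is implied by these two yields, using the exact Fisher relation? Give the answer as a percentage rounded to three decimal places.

8.566%

(1 + π) = (1 + i)/(1 + r) = 1.07730 / 0.99230 = 1.085660
Break-even inflation = 1.085660 − 1 → 8.566%.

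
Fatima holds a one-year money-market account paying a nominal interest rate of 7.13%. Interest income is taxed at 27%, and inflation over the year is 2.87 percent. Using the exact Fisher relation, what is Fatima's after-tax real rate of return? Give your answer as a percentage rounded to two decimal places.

After-tax nominal return = 7.13% × (1 − 0.27) = 5.2049%.
1 + r = 1.052049 / 1.02870 = 1.022698
After-tax real rate = 1.022698 − 1 → 2.27%.

2.27%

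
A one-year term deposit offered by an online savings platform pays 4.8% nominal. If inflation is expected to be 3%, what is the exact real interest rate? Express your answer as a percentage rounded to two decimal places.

1.75%

By the Fisher equation, 1 + r = (1 + i)/(1 + π).
1 + r = 1.04800 / 1.03000 = 1.017476
r = 1.017476 − 1 = 1.7476%, i.e. 1.75%.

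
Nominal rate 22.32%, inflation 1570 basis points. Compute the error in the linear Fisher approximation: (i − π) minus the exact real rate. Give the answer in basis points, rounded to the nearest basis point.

90 basis points

Approximate: r ≈ 22.320% − 15.700% = 6.6200%
Exact: (1 + 0.2232)/(1 + 0.1570) − 1 = 5.7217%
Error = 6.6200% − 5.7217% = 0.8983% → 90 basis points.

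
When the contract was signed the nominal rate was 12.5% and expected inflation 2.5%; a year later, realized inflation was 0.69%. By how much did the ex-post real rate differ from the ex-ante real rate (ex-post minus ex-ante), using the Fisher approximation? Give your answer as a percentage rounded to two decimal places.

1.81%

Ex-ante: 12.5% − 2.5% = 10.000%
Ex-post: 12.5% − 0.69% = 11.810%
Difference (ex-post − ex-ante) = 1.8100% → 1.81%.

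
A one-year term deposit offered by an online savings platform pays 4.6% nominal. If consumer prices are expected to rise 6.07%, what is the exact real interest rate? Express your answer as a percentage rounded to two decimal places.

-1.39%

1 + r = 1.04600 / 1.06070 = 0.986141
r = 0.986141 − 1 = -1.3859%, i.e. -1.39%.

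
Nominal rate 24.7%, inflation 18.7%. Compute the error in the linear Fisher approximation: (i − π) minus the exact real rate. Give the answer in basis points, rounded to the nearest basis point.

95 basis points

Approximate: r ≈ 24.700% − 18.700% = 6.0000%
Exact: (1 + 0.2470)/(1 + 0.1870) − 1 = 5.0548%
Error = 6.0000% − 5.0548% = 0.9452% → 95 basis points.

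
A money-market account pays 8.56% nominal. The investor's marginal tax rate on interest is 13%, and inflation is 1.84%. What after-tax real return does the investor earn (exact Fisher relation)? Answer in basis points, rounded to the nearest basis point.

After-tax nominal return = 8.56% × (1 − 0.13) = 7.4472%.
1 + r = 1.074472 / 1.01840 = 1.055059
After-tax real rate = 1.055059 − 1 → 551 basis points.

551 basis points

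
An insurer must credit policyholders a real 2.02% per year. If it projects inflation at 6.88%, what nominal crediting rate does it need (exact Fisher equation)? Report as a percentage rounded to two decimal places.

(1 + i) = (1 + r)(1 + π) = 1.02020 × 1.06880 = 1.09038976
i = 1.09038976 − 1, so the required nominal rate is 9.04%.

9.04%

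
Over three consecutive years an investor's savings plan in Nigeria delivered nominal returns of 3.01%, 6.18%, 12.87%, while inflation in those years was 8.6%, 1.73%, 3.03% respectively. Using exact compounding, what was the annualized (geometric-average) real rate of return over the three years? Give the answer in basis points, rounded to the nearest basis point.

Nominal growth factor = 1.0301 × 1.0618 × 1.1287 = 1.23452712
Price-level growth factor = 1.0860 × 1.0173 × 1.0303 = 1.13826287
Real growth factor = 1.23452712 / 1.13826287 = 1.08457119
Annualized real rate = 1.08457119^(1/3) − 1 = 2.7431% → 274 basis points.

274 basis points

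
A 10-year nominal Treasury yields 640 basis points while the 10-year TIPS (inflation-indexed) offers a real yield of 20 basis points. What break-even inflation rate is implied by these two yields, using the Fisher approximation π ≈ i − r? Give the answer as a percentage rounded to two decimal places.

6.20%

π ≈ i − r = 6.4% − 0.2% → 6.20%.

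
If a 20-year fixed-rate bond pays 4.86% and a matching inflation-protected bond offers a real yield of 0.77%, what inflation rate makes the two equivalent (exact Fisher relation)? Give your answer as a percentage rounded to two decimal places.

(1 + π) = (1 + i)/(1 + r) = 1.04860 / 1.00770 = 1.040587
Break-even inflation = 1.040587 − 1 → 4.06%.

4.06%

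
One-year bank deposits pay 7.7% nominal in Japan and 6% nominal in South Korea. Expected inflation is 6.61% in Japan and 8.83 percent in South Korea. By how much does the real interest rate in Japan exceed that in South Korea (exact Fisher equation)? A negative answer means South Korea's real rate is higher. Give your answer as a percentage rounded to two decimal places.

3.62%

Japan: (1 + 0.0770)/(1 + 0.0661) − 1 = 1.0224%
South Korea: (1 + 0.0600)/(1 + 0.0883) − 1 = -2.6004%
Differential = 1.0224% − (-2.6004%) = 3.6228% → 3.62%.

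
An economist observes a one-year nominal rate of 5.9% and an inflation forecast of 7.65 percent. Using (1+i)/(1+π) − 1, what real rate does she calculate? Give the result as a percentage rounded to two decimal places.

By the Fisher relation, 1 + r = (1 + i)/(1 + π).
1 + r = 1.05900 / 1.07650 = 0.983744
r = 0.983744 − 1 = -1.6256%, i.e. -1.63%.

-1.63%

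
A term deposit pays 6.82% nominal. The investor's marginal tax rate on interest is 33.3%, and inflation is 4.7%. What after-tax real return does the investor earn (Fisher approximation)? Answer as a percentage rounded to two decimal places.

After-tax nominal return = 6.82% × (1 − 0.333) = 4.54894%.
r ≈ 4.54894% − 4.7% → -0.15%.

-0.15%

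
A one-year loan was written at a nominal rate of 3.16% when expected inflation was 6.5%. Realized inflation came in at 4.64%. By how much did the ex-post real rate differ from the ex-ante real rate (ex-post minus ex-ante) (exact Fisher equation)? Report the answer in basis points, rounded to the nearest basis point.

172 basis points

Ex-ante: (1 + 0.0316)/(1 + 0.0650) − 1 = -3.1362%
Ex-post: (1 + 0.0316)/(1 + 0.0464) − 1 = -1.4144%
Difference (ex-post − ex-ante) = 1.7218% → 172 basis points.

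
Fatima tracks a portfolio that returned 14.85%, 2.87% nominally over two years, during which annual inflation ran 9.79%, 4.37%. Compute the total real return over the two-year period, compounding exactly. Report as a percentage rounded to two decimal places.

3.11%

Nominal growth factor = 1.1485 × 1.0287 = 1.181462
Price-level growth factor = 1.0979 × 1.0437 = 1.145878
Real growth factor = 1.181462 / 1.145878 = 1.031054
Total real return = 1.031054 − 1 → 3.11%.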